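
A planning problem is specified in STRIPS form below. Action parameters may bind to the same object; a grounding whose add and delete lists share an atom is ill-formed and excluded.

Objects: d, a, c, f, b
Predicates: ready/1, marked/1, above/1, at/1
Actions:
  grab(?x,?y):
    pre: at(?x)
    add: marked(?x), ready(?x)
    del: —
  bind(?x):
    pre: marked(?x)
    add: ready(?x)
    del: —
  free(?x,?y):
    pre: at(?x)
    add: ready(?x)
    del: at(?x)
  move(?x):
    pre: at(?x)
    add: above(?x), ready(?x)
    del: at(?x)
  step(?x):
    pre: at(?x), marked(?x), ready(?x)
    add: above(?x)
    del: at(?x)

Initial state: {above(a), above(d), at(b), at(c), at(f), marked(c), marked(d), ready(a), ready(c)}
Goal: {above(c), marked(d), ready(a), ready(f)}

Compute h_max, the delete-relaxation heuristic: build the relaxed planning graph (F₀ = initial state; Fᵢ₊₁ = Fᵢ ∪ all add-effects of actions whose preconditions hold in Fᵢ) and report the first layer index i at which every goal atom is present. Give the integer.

1

F0 = init (9 atoms)
F1 = F0 ∪ {above(b), above(c), above(f), marked(b), marked(f), ready(b), ready(d), ready(f)}  (17 atoms)
goal ⊆ F1  ⇒  h_max = 1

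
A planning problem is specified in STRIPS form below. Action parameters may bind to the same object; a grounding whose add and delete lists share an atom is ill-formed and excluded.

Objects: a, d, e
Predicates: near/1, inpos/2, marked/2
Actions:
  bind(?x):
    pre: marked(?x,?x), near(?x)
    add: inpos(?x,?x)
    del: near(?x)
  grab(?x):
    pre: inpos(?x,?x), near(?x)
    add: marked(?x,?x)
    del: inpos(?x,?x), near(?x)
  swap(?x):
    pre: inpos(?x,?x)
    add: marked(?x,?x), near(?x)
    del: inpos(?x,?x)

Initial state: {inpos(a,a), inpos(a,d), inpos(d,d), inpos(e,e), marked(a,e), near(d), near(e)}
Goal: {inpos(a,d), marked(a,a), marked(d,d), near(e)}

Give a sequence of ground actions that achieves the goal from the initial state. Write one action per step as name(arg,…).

1. grab(d)  →  {inpos(a,a), inpos(a,d), inpos(e,e), marked(a,e), marked(d,d), near(e)}
2. swap(a)  →  {inpos(a,d), inpos(e,e), marked(a,a), marked(a,e), marked(d,d), near(a), near(e)}

grab(d); swap(a)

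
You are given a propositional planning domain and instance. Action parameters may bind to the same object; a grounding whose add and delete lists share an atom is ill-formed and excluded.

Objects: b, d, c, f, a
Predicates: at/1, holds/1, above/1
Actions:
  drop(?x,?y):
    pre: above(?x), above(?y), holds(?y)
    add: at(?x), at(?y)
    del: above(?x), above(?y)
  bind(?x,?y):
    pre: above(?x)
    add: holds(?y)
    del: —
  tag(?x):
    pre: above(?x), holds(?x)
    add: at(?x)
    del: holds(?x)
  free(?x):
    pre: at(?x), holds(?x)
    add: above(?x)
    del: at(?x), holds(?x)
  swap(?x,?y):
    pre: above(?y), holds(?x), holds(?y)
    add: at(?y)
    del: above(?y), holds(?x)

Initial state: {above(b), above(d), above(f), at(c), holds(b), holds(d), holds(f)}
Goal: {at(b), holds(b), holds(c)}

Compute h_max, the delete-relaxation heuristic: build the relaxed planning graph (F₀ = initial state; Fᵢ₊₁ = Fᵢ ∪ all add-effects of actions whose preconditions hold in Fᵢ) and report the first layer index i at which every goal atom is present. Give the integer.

1

F0 = init (7 atoms)
F1 = F0 ∪ {at(b), at(d), at(f), holds(a), holds(c)}  (12 atoms)
goal ⊆ F1  ⇒  h_max = 1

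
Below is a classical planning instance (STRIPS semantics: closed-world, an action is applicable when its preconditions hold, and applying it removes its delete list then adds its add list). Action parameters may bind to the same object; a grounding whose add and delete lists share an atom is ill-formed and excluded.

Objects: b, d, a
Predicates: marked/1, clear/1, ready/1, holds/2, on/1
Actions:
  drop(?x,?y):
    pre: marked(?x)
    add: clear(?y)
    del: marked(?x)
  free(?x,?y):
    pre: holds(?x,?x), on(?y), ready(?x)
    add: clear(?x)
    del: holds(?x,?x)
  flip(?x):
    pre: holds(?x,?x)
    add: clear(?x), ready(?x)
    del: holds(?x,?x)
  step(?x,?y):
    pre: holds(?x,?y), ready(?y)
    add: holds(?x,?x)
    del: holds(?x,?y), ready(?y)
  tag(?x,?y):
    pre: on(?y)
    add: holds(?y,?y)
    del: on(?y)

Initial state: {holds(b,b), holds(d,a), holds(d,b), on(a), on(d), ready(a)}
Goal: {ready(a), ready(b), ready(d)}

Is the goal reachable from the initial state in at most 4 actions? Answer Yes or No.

1. flip(b)  →  {clear(b), holds(d,a), holds(d,b), on(a), on(d), ready(a), ready(b)}
2. tag(b,d)  →  {clear(b), holds(d,a), holds(d,b), holds(d,d), on(a), ready(a), ready(b)}
3. flip(d)  →  {clear(b), clear(d), holds(d,a), holds(d,b), on(a), ready(a), ready(b), ready(d)}
optimal plan length = 3; 3 ≤ 4

Yes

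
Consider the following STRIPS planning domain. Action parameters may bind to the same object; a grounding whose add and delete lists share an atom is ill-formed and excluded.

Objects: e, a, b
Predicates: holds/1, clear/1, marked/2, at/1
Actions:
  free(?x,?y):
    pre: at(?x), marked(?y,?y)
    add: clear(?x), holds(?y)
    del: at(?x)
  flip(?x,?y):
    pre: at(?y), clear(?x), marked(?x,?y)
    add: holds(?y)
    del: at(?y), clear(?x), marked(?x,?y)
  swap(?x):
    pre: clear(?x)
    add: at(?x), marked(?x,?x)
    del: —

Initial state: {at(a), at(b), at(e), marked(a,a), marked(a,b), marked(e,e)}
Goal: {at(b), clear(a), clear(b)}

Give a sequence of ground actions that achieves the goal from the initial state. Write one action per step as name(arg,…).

free(a,e); free(b,e); swap(b)

1. free(a,e)  →  {at(b), at(e), clear(a), holds(e), marked(a,a), marked(a,b), marked(e,e)}
2. free(b,e)  →  {at(e), clear(a), clear(b), holds(e), marked(a,a), marked(a,b), marked(e,e)}
3. swap(b)  →  {at(b), at(e), clear(a), clear(b), holds(e), marked(a,a), marked(a,b), marked(b,b), marked(e,e)}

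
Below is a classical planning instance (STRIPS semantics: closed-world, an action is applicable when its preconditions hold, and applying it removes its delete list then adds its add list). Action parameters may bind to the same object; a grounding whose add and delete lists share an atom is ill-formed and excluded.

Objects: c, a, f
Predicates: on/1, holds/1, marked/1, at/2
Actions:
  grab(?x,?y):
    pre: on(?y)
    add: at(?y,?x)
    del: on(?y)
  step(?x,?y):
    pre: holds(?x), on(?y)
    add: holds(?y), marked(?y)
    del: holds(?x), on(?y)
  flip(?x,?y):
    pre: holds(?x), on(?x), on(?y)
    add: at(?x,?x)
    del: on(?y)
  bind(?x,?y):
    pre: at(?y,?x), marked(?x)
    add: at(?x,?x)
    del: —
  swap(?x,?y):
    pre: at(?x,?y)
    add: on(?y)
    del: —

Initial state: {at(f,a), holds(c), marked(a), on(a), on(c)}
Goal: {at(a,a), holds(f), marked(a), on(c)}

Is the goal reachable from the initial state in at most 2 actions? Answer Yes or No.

1. grab(f,a)  →  {at(a,f), at(f,a), holds(c), marked(a), on(c)}
2. bind(a,f)  →  {at(a,a), at(a,f), at(f,a), holds(c), marked(a), on(c)}
3. swap(a,f)  →  {at(a,a), at(a,f), at(f,a), holds(c), marked(a), on(c), on(f)}
4. step(c,f)  →  {at(a,a), at(a,f), at(f,a), holds(f), marked(a), marked(f), on(c)}
optimal plan length = 4; 4 > 2

No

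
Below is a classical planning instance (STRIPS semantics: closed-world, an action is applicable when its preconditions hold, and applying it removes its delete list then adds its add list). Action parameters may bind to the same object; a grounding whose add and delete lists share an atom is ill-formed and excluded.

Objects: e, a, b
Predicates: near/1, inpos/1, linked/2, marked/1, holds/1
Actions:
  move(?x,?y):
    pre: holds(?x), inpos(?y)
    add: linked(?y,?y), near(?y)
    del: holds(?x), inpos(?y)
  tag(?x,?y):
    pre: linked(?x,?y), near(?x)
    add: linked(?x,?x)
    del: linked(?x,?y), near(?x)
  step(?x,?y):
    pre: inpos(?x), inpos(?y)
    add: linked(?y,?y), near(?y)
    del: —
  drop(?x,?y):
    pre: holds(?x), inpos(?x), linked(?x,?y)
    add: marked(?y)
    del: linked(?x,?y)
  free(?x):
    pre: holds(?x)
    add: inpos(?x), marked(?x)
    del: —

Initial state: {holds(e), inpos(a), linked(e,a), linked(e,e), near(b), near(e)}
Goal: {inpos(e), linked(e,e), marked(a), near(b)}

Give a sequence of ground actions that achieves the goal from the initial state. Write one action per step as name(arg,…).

1. free(e)  →  {holds(e), inpos(a), inpos(e), linked(e,a), linked(e,e), marked(e), near(b), near(e)}
2. drop(e,a)  →  {holds(e), inpos(a), inpos(e), linked(e,e), marked(a), marked(e), near(b), near(e)}

free(e); drop(e,a)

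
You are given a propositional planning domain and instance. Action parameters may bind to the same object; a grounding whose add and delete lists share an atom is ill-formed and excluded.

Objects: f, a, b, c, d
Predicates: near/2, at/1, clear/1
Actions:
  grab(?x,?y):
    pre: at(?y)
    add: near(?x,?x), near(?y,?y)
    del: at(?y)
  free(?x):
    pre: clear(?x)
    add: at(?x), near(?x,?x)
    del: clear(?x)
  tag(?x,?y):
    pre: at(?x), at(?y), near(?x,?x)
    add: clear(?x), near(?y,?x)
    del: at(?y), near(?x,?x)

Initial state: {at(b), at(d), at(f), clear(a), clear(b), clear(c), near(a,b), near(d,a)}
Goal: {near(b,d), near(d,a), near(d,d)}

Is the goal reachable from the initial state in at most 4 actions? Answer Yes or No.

1. grab(d,f)  →  {at(b), at(d), clear(a), clear(b), clear(c), near(a,b), near(d,a), near(d,d), near(f,f)}
2. tag(d,b)  →  {at(d), clear(a), clear(b), clear(c), clear(d), near(a,b), near(b,d), near(d,a), near(f,f)}
3. grab(f,d)  →  {clear(a), clear(b), clear(c), clear(d), near(a,b), near(b,d), near(d,a), near(d,d), near(f,f)}
optimal plan length = 3; 3 ≤ 4

Yes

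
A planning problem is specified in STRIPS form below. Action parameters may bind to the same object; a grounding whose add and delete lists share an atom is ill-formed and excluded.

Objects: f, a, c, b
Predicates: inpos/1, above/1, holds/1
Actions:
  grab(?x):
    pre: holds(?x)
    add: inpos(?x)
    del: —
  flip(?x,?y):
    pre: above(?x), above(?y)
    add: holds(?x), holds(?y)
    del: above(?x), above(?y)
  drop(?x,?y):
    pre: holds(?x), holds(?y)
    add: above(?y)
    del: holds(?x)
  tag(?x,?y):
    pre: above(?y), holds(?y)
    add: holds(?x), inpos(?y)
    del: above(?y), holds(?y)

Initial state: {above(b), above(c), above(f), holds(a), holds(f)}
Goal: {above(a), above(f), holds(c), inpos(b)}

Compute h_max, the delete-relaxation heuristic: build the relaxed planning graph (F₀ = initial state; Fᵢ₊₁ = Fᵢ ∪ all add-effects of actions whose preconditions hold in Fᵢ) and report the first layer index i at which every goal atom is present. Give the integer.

F0 = init (5 atoms)
F1 = F0 ∪ {above(a), holds(b), holds(c), inpos(a), inpos(f)}  (10 atoms)
F2 = F1 ∪ {inpos(b), inpos(c)}  (12 atoms)
goal ⊆ F2  ⇒  h_max = 2

2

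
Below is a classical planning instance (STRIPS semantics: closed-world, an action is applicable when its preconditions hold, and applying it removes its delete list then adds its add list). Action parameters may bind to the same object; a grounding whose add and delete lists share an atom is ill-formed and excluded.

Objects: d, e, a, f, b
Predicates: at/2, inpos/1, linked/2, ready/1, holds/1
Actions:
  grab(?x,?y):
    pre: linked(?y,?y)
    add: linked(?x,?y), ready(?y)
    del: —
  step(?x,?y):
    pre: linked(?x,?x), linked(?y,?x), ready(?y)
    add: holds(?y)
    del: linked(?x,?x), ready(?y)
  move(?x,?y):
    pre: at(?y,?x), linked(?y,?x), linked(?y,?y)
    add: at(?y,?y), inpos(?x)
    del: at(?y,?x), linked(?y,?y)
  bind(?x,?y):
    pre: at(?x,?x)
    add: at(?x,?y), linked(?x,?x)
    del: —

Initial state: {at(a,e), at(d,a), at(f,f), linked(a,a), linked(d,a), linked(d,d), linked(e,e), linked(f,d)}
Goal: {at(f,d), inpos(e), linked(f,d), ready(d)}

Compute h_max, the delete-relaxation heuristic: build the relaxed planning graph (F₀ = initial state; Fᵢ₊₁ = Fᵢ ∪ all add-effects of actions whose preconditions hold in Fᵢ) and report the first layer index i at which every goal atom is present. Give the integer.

F0 = init (8 atoms)
F1 = F0 ∪ {at(d,d), at(f,a), at(f,b), at(f,d), at(f,e), inpos(a), linked(a,d), linked(a,e), linked(b,a), linked(b,d), linked(b,e), linked(d,e), linked(e,a), linked(e,d), linked(f,a), linked(f,e), linked(f,f), ready(a), ready(d), ready(e)}  (28 atoms)
F2 = F1 ∪ {at(a,a), at(d,b), at(d,e), at(d,f), holds(a), holds(d), holds(e), inpos(d), inpos(e), linked(a,f), linked(b,f), linked(d,f), linked(e,f), ready(f)}  (42 atoms)
goal ⊆ F2  ⇒  h_max = 2

2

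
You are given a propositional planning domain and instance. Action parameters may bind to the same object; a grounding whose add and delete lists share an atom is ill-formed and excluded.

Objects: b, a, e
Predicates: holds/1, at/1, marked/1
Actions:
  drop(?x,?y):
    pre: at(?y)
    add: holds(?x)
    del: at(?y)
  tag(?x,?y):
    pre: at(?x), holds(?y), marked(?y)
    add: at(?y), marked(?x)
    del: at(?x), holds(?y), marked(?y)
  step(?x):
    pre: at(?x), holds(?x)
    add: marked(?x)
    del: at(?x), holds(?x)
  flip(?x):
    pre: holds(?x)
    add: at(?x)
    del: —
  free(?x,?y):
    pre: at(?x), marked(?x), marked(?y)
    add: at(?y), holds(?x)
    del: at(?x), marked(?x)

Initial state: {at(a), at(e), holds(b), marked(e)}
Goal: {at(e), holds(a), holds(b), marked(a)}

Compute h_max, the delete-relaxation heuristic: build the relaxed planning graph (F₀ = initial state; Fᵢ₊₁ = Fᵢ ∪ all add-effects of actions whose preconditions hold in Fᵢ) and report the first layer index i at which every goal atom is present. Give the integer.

F0 = init (4 atoms)
F1 = F0 ∪ {at(b), holds(a), holds(e)}  (7 atoms)
F2 = F1 ∪ {marked(a), marked(b)}  (9 atoms)
goal ⊆ F2  ⇒  h_max = 2

2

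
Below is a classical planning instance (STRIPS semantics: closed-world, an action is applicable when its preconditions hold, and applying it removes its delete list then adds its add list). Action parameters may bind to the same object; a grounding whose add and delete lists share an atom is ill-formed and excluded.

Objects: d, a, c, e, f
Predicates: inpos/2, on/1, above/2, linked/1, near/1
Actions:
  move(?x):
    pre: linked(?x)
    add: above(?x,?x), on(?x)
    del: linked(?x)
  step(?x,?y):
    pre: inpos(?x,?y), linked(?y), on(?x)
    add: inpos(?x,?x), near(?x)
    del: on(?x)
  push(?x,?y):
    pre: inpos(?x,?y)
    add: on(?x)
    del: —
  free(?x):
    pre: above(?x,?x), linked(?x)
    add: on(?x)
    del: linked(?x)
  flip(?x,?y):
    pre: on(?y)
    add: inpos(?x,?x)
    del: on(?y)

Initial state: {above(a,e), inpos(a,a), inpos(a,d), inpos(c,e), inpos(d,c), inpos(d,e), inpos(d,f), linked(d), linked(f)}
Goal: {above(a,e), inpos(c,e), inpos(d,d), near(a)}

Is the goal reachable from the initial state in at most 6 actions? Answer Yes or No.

Yes

1. move(f)  →  {above(a,e), above(f,f), inpos(a,a), inpos(a,d), inpos(c,e), inpos(d,c), inpos(d,e), inpos(d,f), linked(d), on(f)}
2. push(a,d)  →  {above(a,e), above(f,f), inpos(a,a), inpos(a,d), inpos(c,e), inpos(d,c), inpos(d,e), inpos(d,f), linked(d), on(a), on(f)}
3. step(a,d)  →  {above(a,e), above(f,f), inpos(a,a), inpos(a,d), inpos(c,e), inpos(d,c), inpos(d,e), inpos(d,f), linked(d), near(a), on(f)}
4. flip(d,f)  →  {above(a,e), above(f,f), inpos(a,a), inpos(a,d), inpos(c,e), inpos(d,c), inpos(d,d), inpos(d,e), inpos(d,f), linked(d), near(a)}
optimal plan length = 4; 4 ≤ 6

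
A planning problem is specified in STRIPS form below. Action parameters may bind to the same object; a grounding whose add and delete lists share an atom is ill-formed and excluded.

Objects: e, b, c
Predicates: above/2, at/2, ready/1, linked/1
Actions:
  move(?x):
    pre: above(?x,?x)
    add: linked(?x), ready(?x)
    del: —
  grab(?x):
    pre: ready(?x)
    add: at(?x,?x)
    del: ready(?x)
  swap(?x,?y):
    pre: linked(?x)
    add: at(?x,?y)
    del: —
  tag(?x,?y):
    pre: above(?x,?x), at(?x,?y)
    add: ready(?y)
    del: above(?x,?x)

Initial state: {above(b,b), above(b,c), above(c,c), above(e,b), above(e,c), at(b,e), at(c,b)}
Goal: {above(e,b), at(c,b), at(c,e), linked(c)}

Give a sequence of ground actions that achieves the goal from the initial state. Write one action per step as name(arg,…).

move(c); swap(c,e)

1. move(c)  →  {above(b,b), above(b,c), above(c,c), above(e,b), above(e,c), at(b,e), at(c,b), linked(c), ready(c)}
2. swap(c,e)  →  {above(b,b), above(b,c), above(c,c), above(e,b), above(e,c), at(b,e), at(c,b), at(c,e), linked(c), ready(c)}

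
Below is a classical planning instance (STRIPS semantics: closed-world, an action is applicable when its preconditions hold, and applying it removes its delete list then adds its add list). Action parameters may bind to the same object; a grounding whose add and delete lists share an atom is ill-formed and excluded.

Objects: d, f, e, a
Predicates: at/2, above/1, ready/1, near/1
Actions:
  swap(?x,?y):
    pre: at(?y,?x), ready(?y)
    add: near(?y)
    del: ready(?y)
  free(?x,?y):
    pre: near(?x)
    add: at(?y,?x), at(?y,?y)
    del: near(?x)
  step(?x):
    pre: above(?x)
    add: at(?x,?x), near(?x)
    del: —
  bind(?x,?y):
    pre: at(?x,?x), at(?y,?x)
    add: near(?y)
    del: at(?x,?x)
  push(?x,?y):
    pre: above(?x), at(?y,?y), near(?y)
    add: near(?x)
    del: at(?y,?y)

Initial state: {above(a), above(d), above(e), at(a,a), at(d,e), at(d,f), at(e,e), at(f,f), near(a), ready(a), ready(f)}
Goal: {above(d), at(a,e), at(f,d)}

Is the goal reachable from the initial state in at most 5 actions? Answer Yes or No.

1. step(d)  →  {above(a), above(d), above(e), at(a,a), at(d,d), at(d,e), at(d,f), at(e,e), at(f,f), near(a), near(d), ready(a), ready(f)}
2. free(d,f)  →  {above(a), above(d), above(e), at(a,a), at(d,d), at(d,e), at(d,f), at(e,e), at(f,d), at(f,f), near(a), ready(a), ready(f)}
3. step(e)  →  {above(a), above(d), above(e), at(a,a), at(d,d), at(d,e), at(d,f), at(e,e), at(f,d), at(f,f), near(a), near(e), ready(a), ready(f)}
4. free(e,a)  →  {above(a), above(d), above(e), at(a,a), at(a,e), at(d,d), at(d,e), at(d,f), at(e,e), at(f,d), at(f,f), near(a), ready(a), ready(f)}
optimal plan length = 4; 4 ≤ 5

Yes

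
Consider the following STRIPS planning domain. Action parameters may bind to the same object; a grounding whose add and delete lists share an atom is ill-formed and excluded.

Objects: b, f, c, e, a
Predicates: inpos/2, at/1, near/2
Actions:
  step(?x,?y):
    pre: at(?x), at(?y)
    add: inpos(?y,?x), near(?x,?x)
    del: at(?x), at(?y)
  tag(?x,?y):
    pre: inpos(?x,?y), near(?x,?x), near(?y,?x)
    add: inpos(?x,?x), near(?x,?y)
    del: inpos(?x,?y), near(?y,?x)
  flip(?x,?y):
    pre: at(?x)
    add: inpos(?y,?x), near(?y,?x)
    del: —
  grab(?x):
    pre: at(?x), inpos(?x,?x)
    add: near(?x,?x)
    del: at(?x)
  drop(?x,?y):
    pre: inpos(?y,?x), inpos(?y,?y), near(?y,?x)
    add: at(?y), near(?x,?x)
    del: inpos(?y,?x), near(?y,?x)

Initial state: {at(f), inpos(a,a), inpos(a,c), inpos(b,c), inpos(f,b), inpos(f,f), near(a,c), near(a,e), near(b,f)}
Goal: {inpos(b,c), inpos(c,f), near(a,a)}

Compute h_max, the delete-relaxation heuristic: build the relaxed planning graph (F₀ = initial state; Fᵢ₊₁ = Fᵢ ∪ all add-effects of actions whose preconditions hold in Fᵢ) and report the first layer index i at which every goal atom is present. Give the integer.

F0 = init (9 atoms)
F1 = F0 ∪ {at(a), inpos(a,f), inpos(b,f), inpos(c,f), inpos(e,f), near(a,f), near(c,c), near(c,f), near(e,f), near(f,f)}  (19 atoms)
F2 = F1 ∪ {inpos(b,a), inpos(c,a), inpos(e,a), inpos(f,a), near(a,a), near(b,a), near(c,a), near(e,a), near(f,a), near(f,b)}  (29 atoms)
goal ⊆ F2  ⇒  h_max = 2

2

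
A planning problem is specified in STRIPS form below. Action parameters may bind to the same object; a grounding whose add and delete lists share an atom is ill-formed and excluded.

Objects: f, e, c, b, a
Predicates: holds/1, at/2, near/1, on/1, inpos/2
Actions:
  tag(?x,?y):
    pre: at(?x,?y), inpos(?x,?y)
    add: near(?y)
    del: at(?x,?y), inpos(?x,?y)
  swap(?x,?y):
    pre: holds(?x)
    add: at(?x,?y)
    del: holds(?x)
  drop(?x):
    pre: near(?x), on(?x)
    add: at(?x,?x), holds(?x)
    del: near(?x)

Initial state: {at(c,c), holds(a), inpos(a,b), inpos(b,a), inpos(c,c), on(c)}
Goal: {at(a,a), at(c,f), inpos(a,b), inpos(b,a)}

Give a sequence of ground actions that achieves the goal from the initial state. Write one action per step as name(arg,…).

1. tag(c,c)  →  {holds(a), inpos(a,b), inpos(b,a), near(c), on(c)}
2. swap(a,a)  →  {at(a,a), inpos(a,b), inpos(b,a), near(c), on(c)}
3. drop(c)  →  {at(a,a), at(c,c), holds(c), inpos(a,b), inpos(b,a), on(c)}
4. swap(c,f)  →  {at(a,a), at(c,c), at(c,f), inpos(a,b), inpos(b,a), on(c)}

tag(c,c); swap(a,a); drop(c); swap(c,f)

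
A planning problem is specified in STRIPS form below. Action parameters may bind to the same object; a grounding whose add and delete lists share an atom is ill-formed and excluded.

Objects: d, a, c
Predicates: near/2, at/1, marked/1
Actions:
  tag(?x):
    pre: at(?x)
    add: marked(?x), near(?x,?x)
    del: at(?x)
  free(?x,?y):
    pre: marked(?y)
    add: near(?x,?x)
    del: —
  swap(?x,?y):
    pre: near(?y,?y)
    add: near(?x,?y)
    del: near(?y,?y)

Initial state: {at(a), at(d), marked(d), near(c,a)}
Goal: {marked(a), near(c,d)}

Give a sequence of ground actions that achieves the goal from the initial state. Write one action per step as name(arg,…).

1. tag(d)  →  {at(a), marked(d), near(c,a), near(d,d)}
2. tag(a)  →  {marked(a), marked(d), near(a,a), near(c,a), near(d,d)}
3. swap(c,d)  →  {marked(a), marked(d), near(a,a), near(c,a), near(c,d)}

tag(d); tag(a); swap(c,d)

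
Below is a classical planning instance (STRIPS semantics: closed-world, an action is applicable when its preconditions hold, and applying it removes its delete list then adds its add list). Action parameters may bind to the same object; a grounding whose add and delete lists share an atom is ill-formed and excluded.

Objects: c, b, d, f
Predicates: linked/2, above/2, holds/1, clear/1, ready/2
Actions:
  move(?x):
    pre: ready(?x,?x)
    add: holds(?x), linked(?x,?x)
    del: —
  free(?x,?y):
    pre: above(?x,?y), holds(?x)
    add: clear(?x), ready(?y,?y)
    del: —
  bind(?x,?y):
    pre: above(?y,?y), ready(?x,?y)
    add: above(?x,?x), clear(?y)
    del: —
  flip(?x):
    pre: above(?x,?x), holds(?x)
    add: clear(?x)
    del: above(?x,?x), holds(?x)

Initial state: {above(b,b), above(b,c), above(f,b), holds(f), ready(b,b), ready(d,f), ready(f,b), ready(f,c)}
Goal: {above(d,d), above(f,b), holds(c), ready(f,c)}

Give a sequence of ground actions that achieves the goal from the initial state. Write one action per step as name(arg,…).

1. move(b)  →  {above(b,b), above(b,c), above(f,b), holds(b), holds(f), linked(b,b), ready(b,b), ready(d,f), ready(f,b), ready(f,c)}
2. free(b,c)  →  {above(b,b), above(b,c), above(f,b), clear(b), holds(b), holds(f), linked(b,b), ready(b,b), ready(c,c), ready(d,f), ready(f,b), ready(f,c)}
3. move(c)  →  {above(b,b), above(b,c), above(f,b), clear(b), holds(b), holds(c), holds(f), linked(b,b), linked(c,c), ready(b,b), ready(c,c), ready(d,f), ready(f,b), ready(f,c)}
4. bind(f,b)  →  {above(b,b), above(b,c), above(f,b), above(f,f), clear(b), holds(b), holds(c), holds(f), linked(b,b), linked(c,c), ready(b,b), ready(c,c), ready(d,f), ready(f,b), ready(f,c)}
5. bind(d,f)  →  {above(b,b), above(b,c), above(d,d), above(f,b), above(f,f), clear(b), clear(f), holds(b), holds(c), holds(f), linked(b,b), linked(c,c), ready(b,b), ready(c,c), ready(d,f), ready(f,b), ready(f,c)}

move(b); free(b,c); move(c); bind(f,b); bind(d,f)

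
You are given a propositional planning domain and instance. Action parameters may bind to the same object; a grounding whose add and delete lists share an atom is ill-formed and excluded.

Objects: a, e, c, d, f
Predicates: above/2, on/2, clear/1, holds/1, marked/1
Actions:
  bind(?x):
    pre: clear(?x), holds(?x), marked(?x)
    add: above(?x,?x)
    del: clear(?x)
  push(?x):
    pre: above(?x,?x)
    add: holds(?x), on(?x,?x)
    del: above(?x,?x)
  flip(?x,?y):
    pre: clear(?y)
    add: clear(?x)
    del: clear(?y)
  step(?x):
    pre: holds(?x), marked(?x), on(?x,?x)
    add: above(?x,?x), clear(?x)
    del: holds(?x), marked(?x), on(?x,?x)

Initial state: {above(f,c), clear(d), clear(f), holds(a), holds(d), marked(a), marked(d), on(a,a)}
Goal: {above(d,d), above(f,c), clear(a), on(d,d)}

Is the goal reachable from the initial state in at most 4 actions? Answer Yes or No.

No

1. bind(d)  →  {above(d,d), above(f,c), clear(f), holds(a), holds(d), marked(a), marked(d), on(a,a)}
2. push(d)  →  {above(f,c), clear(f), holds(a), holds(d), marked(a), marked(d), on(a,a), on(d,d)}
3. flip(d,f)  →  {above(f,c), clear(d), holds(a), holds(d), marked(a), marked(d), on(a,a), on(d,d)}
4. bind(d)  →  {above(d,d), above(f,c), holds(a), holds(d), marked(a), marked(d), on(a,a), on(d,d)}
5. step(a)  →  {above(a,a), above(d,d), above(f,c), clear(a), holds(d), marked(d), on(d,d)}
optimal plan length = 5; 5 > 4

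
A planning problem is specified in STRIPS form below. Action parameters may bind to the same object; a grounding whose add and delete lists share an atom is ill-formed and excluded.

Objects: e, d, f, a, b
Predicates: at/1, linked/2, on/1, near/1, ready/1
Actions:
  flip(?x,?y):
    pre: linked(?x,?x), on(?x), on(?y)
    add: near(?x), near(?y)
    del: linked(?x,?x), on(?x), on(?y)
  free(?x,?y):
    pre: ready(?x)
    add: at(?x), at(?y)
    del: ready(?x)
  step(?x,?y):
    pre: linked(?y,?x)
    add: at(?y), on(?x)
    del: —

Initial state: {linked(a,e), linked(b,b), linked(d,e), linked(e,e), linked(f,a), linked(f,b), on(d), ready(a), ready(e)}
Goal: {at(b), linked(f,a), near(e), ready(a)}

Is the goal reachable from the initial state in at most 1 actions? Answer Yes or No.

1. free(e,b)  →  {at(b), at(e), linked(a,e), linked(b,b), linked(d,e), linked(e,e), linked(f,a), linked(f,b), on(d), ready(a)}
2. step(e,e)  →  {at(b), at(e), linked(a,e), linked(b,b), linked(d,e), linked(e,e), linked(f,a), linked(f,b), on(d), on(e), ready(a)}
3. flip(e,e)  →  {at(b), at(e), linked(a,e), linked(b,b), linked(d,e), linked(f,a), linked(f,b), near(e), on(d), ready(a)}
optimal plan length = 3; 3 > 1

No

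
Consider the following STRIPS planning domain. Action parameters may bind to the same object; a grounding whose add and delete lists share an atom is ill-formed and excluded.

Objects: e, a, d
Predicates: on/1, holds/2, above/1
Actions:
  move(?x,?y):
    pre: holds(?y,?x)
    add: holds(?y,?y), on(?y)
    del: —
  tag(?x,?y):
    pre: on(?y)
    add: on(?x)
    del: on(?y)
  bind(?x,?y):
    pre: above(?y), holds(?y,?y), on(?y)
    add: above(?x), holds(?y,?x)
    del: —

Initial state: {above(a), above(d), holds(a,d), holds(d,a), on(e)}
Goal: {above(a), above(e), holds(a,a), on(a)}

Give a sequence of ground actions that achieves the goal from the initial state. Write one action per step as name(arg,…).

1. move(d,a)  →  {above(a), above(d), holds(a,a), holds(a,d), holds(d,a), on(a), on(e)}
2. bind(e,a)  →  {above(a), above(d), above(e), holds(a,a), holds(a,d), holds(a,e), holds(d,a), on(a), on(e)}

move(d,a); bind(e,a)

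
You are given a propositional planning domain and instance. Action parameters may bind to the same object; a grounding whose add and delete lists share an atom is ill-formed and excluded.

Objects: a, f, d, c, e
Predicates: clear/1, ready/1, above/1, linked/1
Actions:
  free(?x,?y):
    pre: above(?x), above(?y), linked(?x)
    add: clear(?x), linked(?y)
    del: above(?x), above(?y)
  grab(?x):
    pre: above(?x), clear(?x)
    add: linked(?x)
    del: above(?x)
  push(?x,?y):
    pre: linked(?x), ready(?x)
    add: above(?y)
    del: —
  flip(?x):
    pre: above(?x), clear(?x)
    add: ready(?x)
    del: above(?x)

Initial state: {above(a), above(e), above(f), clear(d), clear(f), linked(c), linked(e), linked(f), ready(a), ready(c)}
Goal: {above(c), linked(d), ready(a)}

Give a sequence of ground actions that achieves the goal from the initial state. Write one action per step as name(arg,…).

push(c,d); free(f,d); push(c,c)

1. push(c,d)  →  {above(a), above(d), above(e), above(f), clear(d), clear(f), linked(c), linked(e), linked(f), ready(a), ready(c)}
2. free(f,d)  →  {above(a), above(e), clear(d), clear(f), linked(c), linked(d), linked(e), linked(f), ready(a), ready(c)}
3. push(c,c)  →  {above(a), above(c), above(e), clear(d), clear(f), linked(c), linked(d), linked(e), linked(f), ready(a), ready(c)}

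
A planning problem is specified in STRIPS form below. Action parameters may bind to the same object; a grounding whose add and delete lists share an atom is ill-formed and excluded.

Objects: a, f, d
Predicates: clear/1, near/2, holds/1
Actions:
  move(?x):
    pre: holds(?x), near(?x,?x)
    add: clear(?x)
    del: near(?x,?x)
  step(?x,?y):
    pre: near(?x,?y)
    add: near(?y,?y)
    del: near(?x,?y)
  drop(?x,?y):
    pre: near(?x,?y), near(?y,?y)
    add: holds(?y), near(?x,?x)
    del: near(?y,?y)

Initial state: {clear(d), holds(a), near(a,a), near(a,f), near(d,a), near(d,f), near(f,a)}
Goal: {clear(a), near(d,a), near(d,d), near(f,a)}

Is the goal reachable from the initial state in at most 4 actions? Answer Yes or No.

Yes

1. move(a)  →  {clear(a), clear(d), holds(a), near(a,f), near(d,a), near(d,f), near(f,a)}
2. step(a,f)  →  {clear(a), clear(d), holds(a), near(d,a), near(d,f), near(f,a), near(f,f)}
3. drop(d,f)  →  {clear(a), clear(d), holds(a), holds(f), near(d,a), near(d,d), near(d,f), near(f,a)}
optimal plan length = 3; 3 ≤ 4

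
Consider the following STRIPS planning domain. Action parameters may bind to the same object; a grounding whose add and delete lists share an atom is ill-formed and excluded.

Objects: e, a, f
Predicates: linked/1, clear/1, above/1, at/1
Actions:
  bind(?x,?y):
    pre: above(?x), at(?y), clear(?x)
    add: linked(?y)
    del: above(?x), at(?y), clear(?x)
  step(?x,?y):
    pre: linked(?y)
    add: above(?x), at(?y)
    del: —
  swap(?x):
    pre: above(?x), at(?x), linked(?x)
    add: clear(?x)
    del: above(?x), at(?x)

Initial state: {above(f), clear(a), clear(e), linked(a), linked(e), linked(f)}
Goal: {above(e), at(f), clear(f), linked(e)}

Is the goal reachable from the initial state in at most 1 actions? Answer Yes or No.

No

1. step(e,f)  →  {above(e), above(f), at(f), clear(a), clear(e), linked(a), linked(e), linked(f)}
2. swap(f)  →  {above(e), clear(a), clear(e), clear(f), linked(a), linked(e), linked(f)}
3. step(e,f)  →  {above(e), at(f), clear(a), clear(e), clear(f), linked(a), linked(e), linked(f)}
optimal plan length = 3; 3 > 1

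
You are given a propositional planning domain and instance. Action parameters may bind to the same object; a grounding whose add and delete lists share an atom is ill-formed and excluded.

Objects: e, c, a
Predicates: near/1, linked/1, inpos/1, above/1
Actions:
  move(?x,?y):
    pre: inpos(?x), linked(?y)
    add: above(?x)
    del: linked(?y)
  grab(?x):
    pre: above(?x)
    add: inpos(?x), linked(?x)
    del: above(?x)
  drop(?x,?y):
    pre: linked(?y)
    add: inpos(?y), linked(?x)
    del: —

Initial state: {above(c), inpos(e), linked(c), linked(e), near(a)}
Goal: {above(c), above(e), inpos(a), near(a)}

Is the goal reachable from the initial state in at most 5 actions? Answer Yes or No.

1. move(e,e)  →  {above(c), above(e), inpos(e), linked(c), near(a)}
2. drop(a,c)  →  {above(c), above(e), inpos(c), inpos(e), linked(a), linked(c), near(a)}
3. drop(e,a)  →  {above(c), above(e), inpos(a), inpos(c), inpos(e), linked(a), linked(c), linked(e), near(a)}
optimal plan length = 3; 3 ≤ 5

Yes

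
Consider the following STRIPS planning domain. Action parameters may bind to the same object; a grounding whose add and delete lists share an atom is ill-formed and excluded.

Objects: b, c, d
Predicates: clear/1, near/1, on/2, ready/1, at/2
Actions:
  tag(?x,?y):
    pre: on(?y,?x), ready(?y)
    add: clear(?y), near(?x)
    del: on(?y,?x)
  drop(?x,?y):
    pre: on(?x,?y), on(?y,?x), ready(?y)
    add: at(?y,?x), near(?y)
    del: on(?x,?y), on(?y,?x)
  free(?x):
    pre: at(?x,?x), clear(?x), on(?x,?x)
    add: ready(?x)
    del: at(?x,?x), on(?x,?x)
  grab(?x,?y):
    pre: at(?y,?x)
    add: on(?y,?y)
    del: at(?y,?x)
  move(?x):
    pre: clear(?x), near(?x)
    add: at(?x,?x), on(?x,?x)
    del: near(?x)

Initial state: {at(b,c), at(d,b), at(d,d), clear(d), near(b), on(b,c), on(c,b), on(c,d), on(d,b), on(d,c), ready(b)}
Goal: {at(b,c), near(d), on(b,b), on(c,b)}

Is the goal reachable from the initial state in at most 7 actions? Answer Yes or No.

1. tag(c,b)  →  {at(b,c), at(d,b), at(d,d), clear(b), clear(d), near(b), near(c), on(c,b), on(c,d), on(d,b), on(d,c), ready(b)}
2. grab(b,d)  →  {at(b,c), at(d,d), clear(b), clear(d), near(b), near(c), on(c,b), on(c,d), on(d,b), on(d,c), on(d,d), ready(b)}
3. free(d)  →  {at(b,c), clear(b), clear(d), near(b), near(c), on(c,b), on(c,d), on(d,b), on(d,c), ready(b), ready(d)}
4. drop(c,d)  →  {at(b,c), at(d,c), clear(b), clear(d), near(b), near(c), near(d), on(c,b), on(d,b), ready(b), ready(d)}
5. move(b)  →  {at(b,b), at(b,c), at(d,c), clear(b), clear(d), near(c), near(d), on(b,b), on(c,b), on(d,b), ready(b), ready(d)}
optimal plan length = 5; 5 ≤ 7

Yes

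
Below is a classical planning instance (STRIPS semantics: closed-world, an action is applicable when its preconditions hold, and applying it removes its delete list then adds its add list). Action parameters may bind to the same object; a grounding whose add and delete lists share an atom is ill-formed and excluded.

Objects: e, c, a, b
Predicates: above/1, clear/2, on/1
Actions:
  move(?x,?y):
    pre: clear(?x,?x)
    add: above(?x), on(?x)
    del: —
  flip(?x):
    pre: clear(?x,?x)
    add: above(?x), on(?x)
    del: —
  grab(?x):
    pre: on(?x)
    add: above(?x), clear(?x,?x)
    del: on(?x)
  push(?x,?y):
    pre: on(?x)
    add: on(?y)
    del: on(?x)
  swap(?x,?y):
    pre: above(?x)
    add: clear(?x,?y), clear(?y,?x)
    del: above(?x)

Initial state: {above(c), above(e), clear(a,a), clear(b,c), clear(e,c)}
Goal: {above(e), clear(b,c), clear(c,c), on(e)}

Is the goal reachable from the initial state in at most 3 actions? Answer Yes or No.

1. move(a,e)  →  {above(a), above(c), above(e), clear(a,a), clear(b,c), clear(e,c), on(a)}
2. push(a,e)  →  {above(a), above(c), above(e), clear(a,a), clear(b,c), clear(e,c), on(e)}
3. swap(c,c)  →  {above(a), above(e), clear(a,a), clear(b,c), clear(c,c), clear(e,c), on(e)}
optimal plan length = 3; 3 ≤ 3

Yes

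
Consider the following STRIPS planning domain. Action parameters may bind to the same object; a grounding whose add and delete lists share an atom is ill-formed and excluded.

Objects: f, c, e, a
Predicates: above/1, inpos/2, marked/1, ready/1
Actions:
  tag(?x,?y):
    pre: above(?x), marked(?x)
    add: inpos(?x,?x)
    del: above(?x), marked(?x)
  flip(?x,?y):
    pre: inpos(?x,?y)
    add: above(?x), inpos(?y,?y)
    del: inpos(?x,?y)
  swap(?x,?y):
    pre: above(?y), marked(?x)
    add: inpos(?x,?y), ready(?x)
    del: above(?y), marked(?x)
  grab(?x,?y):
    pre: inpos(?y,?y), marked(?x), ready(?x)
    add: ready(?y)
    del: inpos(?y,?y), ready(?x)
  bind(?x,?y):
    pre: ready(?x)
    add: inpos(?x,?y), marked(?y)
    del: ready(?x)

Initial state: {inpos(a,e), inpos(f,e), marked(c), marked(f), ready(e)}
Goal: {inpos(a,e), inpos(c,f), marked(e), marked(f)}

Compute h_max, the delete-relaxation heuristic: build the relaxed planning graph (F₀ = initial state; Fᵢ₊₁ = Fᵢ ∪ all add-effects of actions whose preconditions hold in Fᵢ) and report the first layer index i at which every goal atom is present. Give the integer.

F0 = init (5 atoms)
F1 = F0 ∪ {above(a), above(f), inpos(e,a), inpos(e,c), inpos(e,e), inpos(e,f), marked(a), marked(e)}  (13 atoms)
F2 = F1 ∪ {above(e), inpos(a,a), inpos(a,f), inpos(c,a), inpos(c,c), inpos(c,f), inpos(f,a), inpos(f,f), ready(a), ready(c), ready(f)}  (24 atoms)
goal ⊆ F2  ⇒  h_max = 2

2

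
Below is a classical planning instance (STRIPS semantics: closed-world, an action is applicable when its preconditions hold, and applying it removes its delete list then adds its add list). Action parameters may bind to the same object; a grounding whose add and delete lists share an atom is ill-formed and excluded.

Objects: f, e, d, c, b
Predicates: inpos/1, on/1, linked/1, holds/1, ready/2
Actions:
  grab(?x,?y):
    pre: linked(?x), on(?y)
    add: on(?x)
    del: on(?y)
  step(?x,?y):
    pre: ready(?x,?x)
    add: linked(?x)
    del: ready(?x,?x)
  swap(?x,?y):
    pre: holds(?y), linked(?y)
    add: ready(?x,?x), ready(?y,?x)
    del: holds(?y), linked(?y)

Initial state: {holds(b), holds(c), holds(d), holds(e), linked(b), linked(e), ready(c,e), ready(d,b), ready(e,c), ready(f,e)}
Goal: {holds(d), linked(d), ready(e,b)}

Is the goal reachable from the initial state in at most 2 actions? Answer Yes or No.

No

1. swap(d,b)  →  {holds(c), holds(d), holds(e), linked(e), ready(b,d), ready(c,e), ready(d,b), ready(d,d), ready(e,c), ready(f,e)}
2. step(d,f)  →  {holds(c), holds(d), holds(e), linked(d), linked(e), ready(b,d), ready(c,e), ready(d,b), ready(e,c), ready(f,e)}
3. swap(b,e)  →  {holds(c), holds(d), linked(d), ready(b,b), ready(b,d), ready(c,e), ready(d,b), ready(e,b), ready(e,c), ready(f,e)}
optimal plan length = 3; 3 > 2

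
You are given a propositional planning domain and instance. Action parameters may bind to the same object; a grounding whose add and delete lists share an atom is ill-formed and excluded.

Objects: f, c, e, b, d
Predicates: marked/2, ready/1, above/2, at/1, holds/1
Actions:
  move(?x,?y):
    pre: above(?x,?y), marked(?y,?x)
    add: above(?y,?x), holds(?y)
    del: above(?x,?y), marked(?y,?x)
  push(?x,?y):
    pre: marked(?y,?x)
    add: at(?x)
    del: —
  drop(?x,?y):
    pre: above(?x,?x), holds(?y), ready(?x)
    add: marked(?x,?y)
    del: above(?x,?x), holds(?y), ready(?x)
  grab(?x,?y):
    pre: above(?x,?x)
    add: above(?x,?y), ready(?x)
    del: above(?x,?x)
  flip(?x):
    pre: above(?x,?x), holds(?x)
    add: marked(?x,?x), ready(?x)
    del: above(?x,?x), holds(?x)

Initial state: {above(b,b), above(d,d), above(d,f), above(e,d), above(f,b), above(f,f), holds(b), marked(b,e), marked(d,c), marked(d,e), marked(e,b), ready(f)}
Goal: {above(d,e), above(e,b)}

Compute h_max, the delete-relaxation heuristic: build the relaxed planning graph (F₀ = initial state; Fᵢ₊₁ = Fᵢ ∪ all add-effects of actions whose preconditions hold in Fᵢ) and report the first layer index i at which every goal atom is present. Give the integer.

F0 = init (12 atoms)
F1 = F0 ∪ {above(b,c), above(b,d), above(b,e), above(b,f), above(d,b), above(d,c), above(d,e), above(f,c), above(f,d), above(f,e), at(b), at(c), at(e), holds(d), marked(b,b), marked(f,b), ready(b), ready(d)}  (30 atoms)
F2 = F1 ∪ {above(e,b), holds(e), holds(f), marked(b,d), marked(d,b), marked(d,d), marked(f,d)}  (37 atoms)
goal ⊆ F2  ⇒  h_max = 2

2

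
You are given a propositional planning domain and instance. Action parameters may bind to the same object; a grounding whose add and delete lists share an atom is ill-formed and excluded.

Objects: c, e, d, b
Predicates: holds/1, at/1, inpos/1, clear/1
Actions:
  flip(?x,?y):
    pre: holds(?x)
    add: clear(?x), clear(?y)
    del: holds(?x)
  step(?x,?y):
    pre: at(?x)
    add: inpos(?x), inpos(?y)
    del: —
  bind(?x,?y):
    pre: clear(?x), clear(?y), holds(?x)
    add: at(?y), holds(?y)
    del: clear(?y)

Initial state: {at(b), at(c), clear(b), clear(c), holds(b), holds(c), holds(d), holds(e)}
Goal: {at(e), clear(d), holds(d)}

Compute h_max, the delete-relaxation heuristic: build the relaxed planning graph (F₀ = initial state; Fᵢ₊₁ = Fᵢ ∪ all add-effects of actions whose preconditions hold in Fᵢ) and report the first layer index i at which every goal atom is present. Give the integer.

2

F0 = init (8 atoms)
F1 = F0 ∪ {clear(d), clear(e), inpos(b), inpos(c), inpos(d), inpos(e)}  (14 atoms)
F2 = F1 ∪ {at(d), at(e)}  (16 atoms)
goal ⊆ F2  ⇒  h_max = 2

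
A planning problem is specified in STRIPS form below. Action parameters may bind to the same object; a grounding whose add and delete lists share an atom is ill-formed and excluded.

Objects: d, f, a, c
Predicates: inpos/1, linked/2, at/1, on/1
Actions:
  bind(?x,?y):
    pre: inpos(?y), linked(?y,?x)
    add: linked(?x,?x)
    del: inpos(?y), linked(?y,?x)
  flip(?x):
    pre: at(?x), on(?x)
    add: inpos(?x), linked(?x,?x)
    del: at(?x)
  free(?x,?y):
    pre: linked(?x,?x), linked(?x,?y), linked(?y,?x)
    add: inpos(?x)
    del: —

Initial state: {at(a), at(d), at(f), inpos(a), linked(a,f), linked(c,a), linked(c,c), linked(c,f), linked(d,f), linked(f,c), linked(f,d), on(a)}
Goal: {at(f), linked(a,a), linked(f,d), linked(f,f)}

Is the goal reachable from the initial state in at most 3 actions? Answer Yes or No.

1. bind(f,a)  →  {at(a), at(d), at(f), linked(c,a), linked(c,c), linked(c,f), linked(d,f), linked(f,c), linked(f,d), linked(f,f), on(a)}
2. flip(a)  →  {at(d), at(f), inpos(a), linked(a,a), linked(c,a), linked(c,c), linked(c,f), linked(d,f), linked(f,c), linked(f,d), linked(f,f), on(a)}
optimal plan length = 2; 2 ≤ 3

Yes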